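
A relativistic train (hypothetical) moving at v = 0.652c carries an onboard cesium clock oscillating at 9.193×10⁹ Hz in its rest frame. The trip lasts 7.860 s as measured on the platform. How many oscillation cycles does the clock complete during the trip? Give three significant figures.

N = 5.48×10¹⁰

γ = 1/√(1 − 0.652²) = 1/√0.5749 = 1.319
The oscillator's own cycle count is N = f × τ where τ is the proper time on the train. τ = Δt/γ = 7.860/1.319 = 5.960 s = 5.960×10⁰ s.
N = 9.193×10⁹ × 5.960×10⁰ = 5.479×10¹⁰.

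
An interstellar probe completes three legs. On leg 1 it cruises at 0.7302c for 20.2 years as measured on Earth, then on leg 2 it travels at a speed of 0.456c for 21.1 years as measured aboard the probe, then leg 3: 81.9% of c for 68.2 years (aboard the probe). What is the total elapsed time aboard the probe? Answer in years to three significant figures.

τ = 103 years

Leg 1: γ = 1/√(1 − 0.7302²) = 1/√0.4668 = 1.464; τ_1 = 20.2/1.464 = 13.80 years.
Leg 2: 21.1 years is already measured aboard the probe.
Leg 3: 68.2 years is already measured aboard the probe.
Total: 13.80 + 21.10 + 68.20 years.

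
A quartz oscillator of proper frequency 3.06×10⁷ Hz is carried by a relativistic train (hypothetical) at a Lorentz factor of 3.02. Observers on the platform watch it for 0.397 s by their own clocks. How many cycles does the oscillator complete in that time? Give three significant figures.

γ = 3.02
During 0.397 s of lab time, the oscillator's proper time advances by τ = Δt/γ = 0.397/3.020 = 0.1315 s = 1.315×10⁻¹ s.
N = f × τ = 3.06×10⁷ × 1.315×10⁻¹ = 4.023×10⁶.

N = 4.02×10⁶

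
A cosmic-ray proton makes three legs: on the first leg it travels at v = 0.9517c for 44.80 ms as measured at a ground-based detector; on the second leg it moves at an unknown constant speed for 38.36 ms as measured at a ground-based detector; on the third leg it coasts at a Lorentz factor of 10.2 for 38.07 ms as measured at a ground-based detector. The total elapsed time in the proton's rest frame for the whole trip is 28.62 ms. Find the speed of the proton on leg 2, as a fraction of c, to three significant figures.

β = 0.957

Leg 1: γ = 1/√(1 − 0.9517²) = 1/√0.09427 = 3.257; τ_1 = 44.80/3.257 = 13.75 ms.
Leg 2: speed unknown; τ_2 = 38.36/γ_2.
Leg 3: γ = 10.2; τ_3 = 38.07/10.20 = 3.732 ms.
Total proper time: 13.75 + τ_2 + 3.732 = 28.62, so τ_2 = 28.62 − 17.49 = 11.13 ms.
γ_2 = 38.36/11.13 = 3.446; β = √(1 − 1/γ²) = √0.9158.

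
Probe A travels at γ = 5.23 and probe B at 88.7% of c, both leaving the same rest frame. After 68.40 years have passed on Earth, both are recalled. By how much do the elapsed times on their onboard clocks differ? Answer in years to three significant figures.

A: γ = 5.23; τ_A = 68.40/5.230 = 13.08 years.
B: β = 0.887; γ = 1/√(1 − 0.887²) = 1/√0.2132 = 2.166; τ_B = 68.40/2.166 = 31.59 years.

|τ_A − τ_B| = 18.5 years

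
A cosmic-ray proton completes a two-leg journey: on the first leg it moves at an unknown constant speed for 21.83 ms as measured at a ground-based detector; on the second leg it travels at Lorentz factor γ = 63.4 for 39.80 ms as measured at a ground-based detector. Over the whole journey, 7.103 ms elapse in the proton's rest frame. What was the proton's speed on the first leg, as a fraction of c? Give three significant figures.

Leg 1: speed unknown; τ_1 = 21.83/γ_1.
Leg 2: γ = 63.4; τ_2 = 39.80/63.40 = 0.6278 ms.
Total proper time: τ_1 + 0.6278 = 7.103, so τ_1 = 7.103 − 0.6278 = 6.475 ms.
γ_1 = 21.83/6.475 = 3.371; β = √(1 − 1/γ²) = √0.9120.

β = 0.955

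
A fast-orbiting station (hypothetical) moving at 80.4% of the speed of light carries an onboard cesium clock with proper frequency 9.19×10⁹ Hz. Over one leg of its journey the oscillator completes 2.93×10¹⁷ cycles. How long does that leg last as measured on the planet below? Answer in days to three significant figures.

Δt = 621 days

β = 0.804; γ = 1/√(1 − 0.804²) = 1/√0.3536 = 1.682
Proper time for N cycles: τ = N/f = 2.93×10¹⁷/(9.19×10⁹) = 3.188×10⁷ s = 369.0 days.
Lab-frame duration Δt = γτ = 1.682 × 369.0 = 620.6 days.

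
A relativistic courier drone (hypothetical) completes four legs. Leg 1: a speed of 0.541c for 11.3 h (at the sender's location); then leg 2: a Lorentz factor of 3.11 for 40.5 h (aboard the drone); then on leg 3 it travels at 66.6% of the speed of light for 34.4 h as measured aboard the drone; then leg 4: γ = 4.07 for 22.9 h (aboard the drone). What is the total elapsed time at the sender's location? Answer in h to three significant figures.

Δt = 277 h

Leg 1: 11.3 h is already measured at the sender's location.
Leg 2: γ = 3.11; Δt_2 = 3.110 × 40.5 = 126.0 h.
Leg 3: β = 0.666; γ = 1/√(1 − 0.666²) = 1/√0.5564 = 1.341; Δt_3 = 1.341 × 34.4 = 46.12 h.
Leg 4: γ = 4.07; Δt_4 = 4.070 × 22.9 = 93.20 h.
Total: 11.30 + 126.0 + 46.12 + 93.20 h.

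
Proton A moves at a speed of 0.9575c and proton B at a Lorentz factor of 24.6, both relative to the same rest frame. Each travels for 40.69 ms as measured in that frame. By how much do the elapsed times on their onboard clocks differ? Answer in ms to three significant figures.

A: γ = 1/√(1 − 0.9575²) = 1/√0.08319 = 3.467; τ_A = 40.69/3.467 = 11.74 ms.
B: γ = 24.6; τ_B = 40.69/24.60 = 1.654 ms.

|τ_A − τ_B| = 10.1 ms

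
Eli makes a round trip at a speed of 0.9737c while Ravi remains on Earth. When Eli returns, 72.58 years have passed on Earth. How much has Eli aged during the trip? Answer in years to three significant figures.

γ = 1/√(1 − 0.9737²) = 1/√0.05191 = 4.389
Eli's clock measures proper time along the trip: τ = Δt/γ = 72.58/4.389 years.

τ = 16.5 years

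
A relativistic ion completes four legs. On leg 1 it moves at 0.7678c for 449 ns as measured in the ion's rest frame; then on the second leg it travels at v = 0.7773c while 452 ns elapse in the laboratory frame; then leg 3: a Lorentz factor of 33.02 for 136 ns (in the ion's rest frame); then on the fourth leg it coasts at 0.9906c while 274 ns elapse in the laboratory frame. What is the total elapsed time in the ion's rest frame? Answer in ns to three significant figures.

τ = 907 ns

Leg 1: 449 ns is already measured in the ion's rest frame.
Leg 2: γ = 1/√(1 − 0.7773²) = 1/√0.3958 = 1.589; τ_2 = 452/1.589 = 284.4 ns.
Leg 3: 136 ns is already measured in the ion's rest frame.
Leg 4: γ = 1/√(1 − 0.9906²) = 1/√0.01871 = 7.310; τ_4 = 274/7.310 = 37.48 ns.
Total: 449.0 + 284.4 + 136.0 + 37.48 ns.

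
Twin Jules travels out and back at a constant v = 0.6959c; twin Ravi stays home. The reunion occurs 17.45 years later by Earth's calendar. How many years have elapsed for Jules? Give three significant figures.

γ = 1/√(1 − 0.6959²) = 1/√0.5157 = 1.392
Jules's clock measures proper time along the trip: τ = Δt/γ = 17.45/1.392 years.

τ = 12.5 years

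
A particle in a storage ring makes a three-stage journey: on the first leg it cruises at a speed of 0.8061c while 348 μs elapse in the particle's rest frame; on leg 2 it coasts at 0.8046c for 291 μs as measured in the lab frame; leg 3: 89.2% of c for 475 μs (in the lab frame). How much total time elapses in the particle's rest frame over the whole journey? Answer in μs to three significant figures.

τ = 736 μs

Leg 1: 348 μs is already measured in the particle's rest frame.
Leg 2: γ = 1/√(1 − 0.8046²) = 1/√0.3526 = 1.684; τ_2 = 291/1.684 = 172.8 μs.
Leg 3: β = 0.892; γ = 1/√(1 − 0.892²) = 1/√0.2043 = 2.212; τ_3 = 475/2.212 = 214.7 μs.
Total: 348.0 + 172.8 + 214.7 μs.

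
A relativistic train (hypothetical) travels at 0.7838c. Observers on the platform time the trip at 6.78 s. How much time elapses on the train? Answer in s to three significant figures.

γ = 1/√(1 − 0.7838²) = 1/√0.3857 = 1.610
The interval measured on the platform is the dilated one; the clock on the train measures the proper time τ = Δt/γ = 6.78/1.610 s.

τ = 4.21 s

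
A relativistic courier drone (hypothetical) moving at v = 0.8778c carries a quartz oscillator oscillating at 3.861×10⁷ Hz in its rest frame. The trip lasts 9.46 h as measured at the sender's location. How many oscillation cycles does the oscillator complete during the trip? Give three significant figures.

γ = 1/√(1 − 0.8778²) = 1/√0.2295 = 2.088
The oscillator's own cycle count is N = f × τ where τ is the proper time aboard the drone. τ = Δt/γ = 9.46/2.088 = 4.532 h = 1.631×10⁴ s.
N = 3.861×10⁷ × 1.631×10⁴ = 6.299×10¹¹.

N = 6.30×10¹¹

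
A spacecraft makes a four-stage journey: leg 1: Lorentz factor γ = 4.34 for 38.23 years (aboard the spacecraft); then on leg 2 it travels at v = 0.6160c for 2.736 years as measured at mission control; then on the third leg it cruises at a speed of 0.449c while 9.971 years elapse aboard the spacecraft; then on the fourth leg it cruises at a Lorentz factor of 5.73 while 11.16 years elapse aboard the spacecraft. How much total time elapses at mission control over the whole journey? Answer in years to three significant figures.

Leg 1: γ = 4.34; Δt_1 = 4.340 × 38.23 = 165.9 years.
Leg 2: 2.736 years is already measured at mission control.
Leg 3: γ = 1/√(1 − 0.449²) = 1/√0.7984 = 1.119; Δt_3 = 1.119 × 9.971 = 11.16 years.
Leg 4: γ = 5.73; Δt_4 = 5.730 × 11.16 = 63.95 years.
Total: 165.9 + 2.736 + 11.16 + 63.95 years.

Δt = 244 years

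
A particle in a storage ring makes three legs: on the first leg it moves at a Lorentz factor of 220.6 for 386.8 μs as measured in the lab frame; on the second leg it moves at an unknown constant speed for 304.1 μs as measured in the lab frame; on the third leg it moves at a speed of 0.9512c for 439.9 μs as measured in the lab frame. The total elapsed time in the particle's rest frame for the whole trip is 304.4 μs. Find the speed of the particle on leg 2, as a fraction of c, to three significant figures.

β = 0.836

Leg 1: γ = 220.6; τ_1 = 386.8/220.6 = 1.753 μs.
Leg 2: speed unknown; τ_2 = 304.1/γ_2.
Leg 3: γ = 1/√(1 − 0.9512²) = 1/√0.09522 = 3.241; τ_3 = 439.9/3.241 = 135.7 μs.
Total proper time: 1.753 + τ_2 + 135.7 = 304.4, so τ_2 = 304.4 − 137.5 = 166.9 μs.
γ_2 = 304.1/166.9 = 1.822; β = √(1 − 1/γ²) = √0.6988.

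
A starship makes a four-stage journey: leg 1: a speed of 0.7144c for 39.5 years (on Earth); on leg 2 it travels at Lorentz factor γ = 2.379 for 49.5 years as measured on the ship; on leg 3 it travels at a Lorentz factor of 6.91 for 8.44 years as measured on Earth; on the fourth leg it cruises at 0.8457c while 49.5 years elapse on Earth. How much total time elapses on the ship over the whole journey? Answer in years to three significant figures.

Leg 1: γ = 1/√(1 − 0.7144²) = 1/√0.4896 = 1.429; τ_1 = 39.5/1.429 = 27.64 years.
Leg 2: 49.5 years is already measured on the ship.
Leg 3: γ = 6.91; τ_3 = 8.44/6.910 = 1.221 years.
Leg 4: γ = 1/√(1 − 0.8457²) = 1/√0.2848 = 1.874; τ_4 = 49.5/1.874 = 26.42 years.
Total: 27.64 + 49.50 + 1.221 + 26.42 years.

τ = 105 years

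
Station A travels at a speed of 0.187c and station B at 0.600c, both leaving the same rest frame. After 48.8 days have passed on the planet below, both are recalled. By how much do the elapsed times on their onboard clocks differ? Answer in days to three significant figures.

|τ_A − τ_B| = 8.90 days

A: γ = 1/√(1 − 0.187²) = 1/√0.9650 = 1.018; τ_A = 48.8/1.018 = 47.94 days.
B: γ = 1/√(1 − 0.600²) = 5/4 = 1.250; τ_B = 48.8/1.250 = 39.04 days.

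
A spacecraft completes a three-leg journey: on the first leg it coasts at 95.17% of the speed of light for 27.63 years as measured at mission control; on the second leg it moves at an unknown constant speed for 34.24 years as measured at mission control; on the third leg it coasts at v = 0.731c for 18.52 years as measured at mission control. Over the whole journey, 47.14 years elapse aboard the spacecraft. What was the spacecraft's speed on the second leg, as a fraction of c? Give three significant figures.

Leg 1: β = 0.9517; γ = 1/√(1 − 0.9517²) = 1/√0.09427 = 3.257; τ_1 = 27.63/3.257 = 8.483 years.
Leg 2: speed unknown; τ_2 = 34.24/γ_2.
Leg 3: γ = 1/√(1 − 0.731²) = 1/√0.4656 = 1.465; τ_3 = 18.52/1.465 = 12.64 years.
Total proper time: 8.483 + τ_2 + 12.64 = 47.14, so τ_2 = 47.14 − 21.12 = 26.02 years.
γ_2 = 34.24/26.02 = 1.316; β = √(1 − 1/γ²) = √0.4225.

β = 0.650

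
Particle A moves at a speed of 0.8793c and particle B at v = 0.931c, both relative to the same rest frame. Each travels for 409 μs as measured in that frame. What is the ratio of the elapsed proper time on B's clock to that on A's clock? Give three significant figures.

A: γ = 1/√(1 − 0.8793²) = 1/√0.2268 = 2.100. B: γ = 1/√(1 − 0.931²) = 1/√0.1332 = 2.740.
τ_A/τ_B = γ_B/γ_A = 2.740/2.100 = 1.305, so τ_B/τ_A = 0.7664.

τ_B/τ_A = 0.766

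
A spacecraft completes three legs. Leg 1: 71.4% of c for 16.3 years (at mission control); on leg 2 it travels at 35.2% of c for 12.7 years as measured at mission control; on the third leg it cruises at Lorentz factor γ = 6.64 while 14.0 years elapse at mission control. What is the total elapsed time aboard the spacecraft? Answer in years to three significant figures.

τ = 25.4 years

Leg 1: β = 0.714; γ = 1/√(1 − 0.714²) = 1/√0.4902 = 1.428; τ_1 = 16.3/1.428 = 11.41 years.
Leg 2: β = 0.352; γ = 1/√(1 − 0.352²) = 1/√0.8761 = 1.068; τ_2 = 12.7/1.068 = 11.89 years.
Leg 3: γ = 6.64; τ_3 = 14.0/6.640 = 2.108 years.
Total: 11.41 + 11.89 + 2.108 years.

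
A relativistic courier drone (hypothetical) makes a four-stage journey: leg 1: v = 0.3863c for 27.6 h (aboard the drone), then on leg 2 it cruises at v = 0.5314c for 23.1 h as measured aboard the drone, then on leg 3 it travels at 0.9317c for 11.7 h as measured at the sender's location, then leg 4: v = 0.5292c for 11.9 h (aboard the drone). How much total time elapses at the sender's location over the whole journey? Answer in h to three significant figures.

Δt = 82.9 h

Leg 1: γ = 1/√(1 − 0.3863²) = 1/√0.8508 = 1.084; Δt_1 = 1.084 × 27.6 = 29.92 h.
Leg 2: γ = 1/√(1 − 0.5314²) = 1/√0.7176 = 1.180; Δt_2 = 1.180 × 23.1 = 27.27 h.
Leg 3: 11.7 h is already measured at the sender's location.
Leg 4: γ = 1/√(1 − 0.5292²) = 1/√0.7199 = 1.179; Δt_4 = 1.179 × 11.9 = 14.02 h.
Total: 29.92 + 27.27 + 11.70 + 14.02 h.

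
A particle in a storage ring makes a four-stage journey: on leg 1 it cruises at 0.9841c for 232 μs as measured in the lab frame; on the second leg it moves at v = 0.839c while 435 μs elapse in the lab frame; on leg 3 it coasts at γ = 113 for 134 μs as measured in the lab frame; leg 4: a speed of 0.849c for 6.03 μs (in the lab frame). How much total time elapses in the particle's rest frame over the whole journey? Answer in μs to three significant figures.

τ = 282 μs

Leg 1: γ = 1/√(1 − 0.9841²) = 1/√0.03155 = 5.630; τ_1 = 232/5.630 = 41.21 μs.
Leg 2: γ = 1/√(1 − 0.839²) = 1/√0.2961 = 1.838; τ_2 = 435/1.838 = 236.7 μs.
Leg 3: γ = 113; τ_3 = 134/113.0 = 1.186 μs.
Leg 4: γ = 1/√(1 − 0.849²) = 1/√0.2792 = 1.893; τ_4 = 6.03/1.893 = 3.186 μs.
Total: 41.21 + 236.7 + 1.186 + 3.186 μs.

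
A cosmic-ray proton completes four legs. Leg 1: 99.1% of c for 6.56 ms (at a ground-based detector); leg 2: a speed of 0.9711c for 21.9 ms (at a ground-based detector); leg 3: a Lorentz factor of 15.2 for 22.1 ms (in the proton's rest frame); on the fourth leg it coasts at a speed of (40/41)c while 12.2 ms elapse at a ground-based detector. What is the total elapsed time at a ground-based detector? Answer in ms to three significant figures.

Leg 1: 6.56 ms is already measured at a ground-based detector.
Leg 2: 21.9 ms is already measured at a ground-based detector.
Leg 3: γ = 15.2; Δt_3 = 15.20 × 22.1 = 335.9 ms.
Leg 4: 12.2 ms is already measured at a ground-based detector.
Total: 6.560 + 21.90 + 335.9 + 12.20 ms.

Δt = 377 ms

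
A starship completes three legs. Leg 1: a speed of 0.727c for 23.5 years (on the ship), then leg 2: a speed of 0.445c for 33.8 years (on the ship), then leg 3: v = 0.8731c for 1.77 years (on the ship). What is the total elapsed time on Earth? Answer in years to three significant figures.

Leg 1: γ = 1/√(1 − 0.727²) = 1/√0.4715 = 1.456; Δt_1 = 1.456 × 23.5 = 34.22 years.
Leg 2: γ = 1/√(1 − 0.445²) = 1/√0.8020 = 1.117; Δt_2 = 1.117 × 33.8 = 37.74 years.
Leg 3: γ = 1/√(1 − 0.8731²) = 1/√0.2377 = 2.051; Δt_3 = 2.051 × 1.77 = 3.630 years.
Total: 34.22 + 37.74 + 3.630 years.

Δt = 75.6 years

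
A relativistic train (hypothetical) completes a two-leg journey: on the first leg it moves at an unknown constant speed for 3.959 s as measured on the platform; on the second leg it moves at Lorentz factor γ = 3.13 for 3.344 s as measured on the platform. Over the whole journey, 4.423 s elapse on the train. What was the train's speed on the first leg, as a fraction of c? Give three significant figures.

Leg 1: speed unknown; τ_1 = 3.959/γ_1.
Leg 2: γ = 3.13; τ_2 = 3.344/3.130 = 1.068 s.
Total proper time: τ_1 + 1.068 = 4.423, so τ_1 = 4.423 − 1.068 = 3.355 s.
γ_1 = 3.959/3.355 = 1.180; β = √(1 − 1/γ²) = √0.2820.

β = 0.531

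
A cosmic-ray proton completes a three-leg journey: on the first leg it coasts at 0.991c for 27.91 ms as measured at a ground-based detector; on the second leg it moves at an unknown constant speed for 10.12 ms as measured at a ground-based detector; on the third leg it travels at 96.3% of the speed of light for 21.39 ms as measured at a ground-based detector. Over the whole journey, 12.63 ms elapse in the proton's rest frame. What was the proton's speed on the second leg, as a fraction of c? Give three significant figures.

β = 0.951

Leg 1: γ = 1/√(1 − 0.991²) = 1/√0.01792 = 7.470; τ_1 = 27.91/7.470 = 3.736 ms.
Leg 2: speed unknown; τ_2 = 10.12/γ_2.
Leg 3: β = 0.963; γ = 1/√(1 − 0.963²) = 1/√0.07263 = 3.711; τ_3 = 21.39/3.711 = 5.765 ms.
Total proper time: 3.736 + τ_2 + 5.765 = 12.63, so τ_2 = 12.63 − 9.501 = 3.129 ms.
γ_2 = 10.12/3.129 = 3.234; β = √(1 − 1/γ²) = √0.9044.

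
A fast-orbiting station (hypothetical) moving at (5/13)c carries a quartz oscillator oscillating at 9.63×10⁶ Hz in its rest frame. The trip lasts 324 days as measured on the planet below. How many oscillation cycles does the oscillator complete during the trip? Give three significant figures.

γ = 1/√(1 − (5/13)²) = 13/12 ≈ 1.083
The oscillator's own cycle count is N = f × τ where τ is the proper time aboard the station. τ = Δt/γ = 324/1.083 = 299.1 days = 2.584×10⁷ s.
N = 9.63×10⁶ × 2.584×10⁷ = 2.488×10¹⁴.

N = 2.49×10¹⁴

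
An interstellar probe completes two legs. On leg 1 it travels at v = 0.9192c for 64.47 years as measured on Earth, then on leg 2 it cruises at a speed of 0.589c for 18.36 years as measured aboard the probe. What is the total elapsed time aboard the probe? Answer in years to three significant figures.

Leg 1: γ = 1/√(1 − 0.9192²) = 1/√0.1551 = 2.539; τ_1 = 64.47/2.539 = 25.39 years.
Leg 2: 18.36 years is already measured aboard the probe.
Total: 25.39 + 18.36 years.

τ = 43.7 years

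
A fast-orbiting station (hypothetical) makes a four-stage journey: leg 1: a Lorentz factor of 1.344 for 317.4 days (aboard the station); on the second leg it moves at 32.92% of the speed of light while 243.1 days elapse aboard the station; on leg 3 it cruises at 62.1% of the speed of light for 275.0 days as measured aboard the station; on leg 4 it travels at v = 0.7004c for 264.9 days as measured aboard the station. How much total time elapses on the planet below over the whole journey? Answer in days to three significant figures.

Δt = 1410 days

Leg 1: γ = 1.344; Δt_1 = 1.344 × 317.4 = 426.6 days.
Leg 2: β = 0.3292; γ = 1/√(1 − 0.3292²) = 1/√0.8916 = 1.059; Δt_2 = 1.059 × 243.1 = 257.5 days.
Leg 3: β = 0.621; γ = 1/√(1 − 0.621²) = 1/√0.6144 = 1.276; Δt_3 = 1.276 × 275.0 = 350.9 days.
Leg 4: γ = 1/√(1 − 0.7004²) = 1/√0.5094 = 1.401; Δt_4 = 1.401 × 264.9 = 371.1 days.
Total: 426.6 + 257.5 + 350.9 + 371.1 days.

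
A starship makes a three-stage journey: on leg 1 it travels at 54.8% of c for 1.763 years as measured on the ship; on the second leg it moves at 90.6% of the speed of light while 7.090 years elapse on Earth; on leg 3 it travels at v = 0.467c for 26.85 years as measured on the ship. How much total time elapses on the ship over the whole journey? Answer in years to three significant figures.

τ = 31.6 years

Leg 1: 1.763 years is already measured on the ship.
Leg 2: β = 0.906; γ = 1/√(1 − 0.906²) = 1/√0.1792 = 2.363; τ_2 = 7.090/2.363 = 3.001 years.
Leg 3: 26.85 years is already measured on the ship.
Total: 1.763 + 3.001 + 26.85 years.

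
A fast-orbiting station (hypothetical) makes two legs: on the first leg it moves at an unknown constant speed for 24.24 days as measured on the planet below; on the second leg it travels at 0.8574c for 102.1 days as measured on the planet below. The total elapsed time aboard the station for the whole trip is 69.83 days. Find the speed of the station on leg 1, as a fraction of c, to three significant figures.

β = 0.701

Leg 1: speed unknown; τ_1 = 24.24/γ_1.
Leg 2: γ = 1/√(1 − 0.8574²) = 1/√0.2649 = 1.943; τ_2 = 102.1/1.943 = 52.55 days.
Total proper time: τ_1 + 52.55 = 69.83, so τ_1 = 69.83 − 52.55 = 17.28 days.
γ_1 = 24.24/17.28 = 1.402; β = √(1 − 1/γ²) = √0.4916.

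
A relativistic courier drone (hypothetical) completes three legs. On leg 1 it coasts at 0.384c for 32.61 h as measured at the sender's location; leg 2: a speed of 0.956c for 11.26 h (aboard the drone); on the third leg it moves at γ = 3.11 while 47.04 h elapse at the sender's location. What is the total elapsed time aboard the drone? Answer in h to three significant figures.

τ = 56.5 h

Leg 1: γ = 1/√(1 − 0.384²) = 1/√0.8525 = 1.083; τ_1 = 32.61/1.083 = 30.11 h.
Leg 2: 11.26 h is already measured aboard the drone.
Leg 3: γ = 3.11; τ_3 = 47.04/3.110 = 15.13 h.
Total: 30.11 + 11.26 + 15.13 h.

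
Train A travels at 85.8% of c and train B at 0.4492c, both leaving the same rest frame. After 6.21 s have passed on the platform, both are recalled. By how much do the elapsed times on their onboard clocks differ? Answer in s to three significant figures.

A: β = 0.858; γ = 1/√(1 − 0.858²) = 1/√0.2638 = 1.947; τ_A = 6.21/1.947 = 3.190 s.
B: γ = 1/√(1 − 0.4492²) = 1/√0.7982 = 1.119; τ_B = 6.21/1.119 = 5.548 s.

|τ_A − τ_B| = 2.36 s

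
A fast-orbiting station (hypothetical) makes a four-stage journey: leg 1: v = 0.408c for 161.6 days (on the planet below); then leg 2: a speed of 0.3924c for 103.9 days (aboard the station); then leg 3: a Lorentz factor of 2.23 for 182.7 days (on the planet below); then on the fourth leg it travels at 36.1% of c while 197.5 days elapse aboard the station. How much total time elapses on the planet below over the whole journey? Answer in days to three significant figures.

Δt = 669 days

Leg 1: 161.6 days is already measured on the planet below.
Leg 2: γ = 1/√(1 − 0.3924²) = 1/√0.8460 = 1.087; Δt_2 = 1.087 × 103.9 = 113.0 days.
Leg 3: 182.7 days is already measured on the planet below.
Leg 4: β = 0.361; γ = 1/√(1 − 0.361²) = 1/√0.8697 = 1.072; Δt_4 = 1.072 × 197.5 = 211.8 days.
Total: 161.6 + 113.0 + 182.7 + 211.8 days.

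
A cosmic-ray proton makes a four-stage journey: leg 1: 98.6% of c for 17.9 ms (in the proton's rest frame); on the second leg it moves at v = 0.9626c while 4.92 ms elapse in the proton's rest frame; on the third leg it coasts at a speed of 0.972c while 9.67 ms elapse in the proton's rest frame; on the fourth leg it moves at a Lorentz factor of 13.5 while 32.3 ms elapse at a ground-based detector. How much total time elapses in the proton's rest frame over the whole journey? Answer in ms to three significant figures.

τ = 34.9 ms

Leg 1: 17.9 ms is already measured in the proton's rest frame.
Leg 2: 4.92 ms is already measured in the proton's rest frame.
Leg 3: 9.67 ms is already measured in the proton's rest frame.
Leg 4: γ = 13.5; τ_4 = 32.3/13.50 = 2.393 ms.
Total: 17.90 + 4.920 + 9.670 + 2.393 ms.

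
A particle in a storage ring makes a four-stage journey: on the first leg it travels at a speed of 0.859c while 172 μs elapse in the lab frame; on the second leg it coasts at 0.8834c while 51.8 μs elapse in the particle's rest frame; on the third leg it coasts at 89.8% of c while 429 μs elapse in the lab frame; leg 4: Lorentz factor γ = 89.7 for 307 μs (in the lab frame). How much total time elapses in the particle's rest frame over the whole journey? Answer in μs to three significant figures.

Leg 1: γ = 1/√(1 − 0.859²) = 1/√0.2621 = 1.953; τ_1 = 172/1.953 = 88.06 μs.
Leg 2: 51.8 μs is already measured in the particle's rest frame.
Leg 3: β = 0.898; γ = 1/√(1 − 0.898²) = 1/√0.1936 = 2.273; τ_3 = 429/2.273 = 188.8 μs.
Leg 4: γ = 89.7; τ_4 = 307/89.70 = 3.423 μs.
Total: 88.06 + 51.80 + 188.8 + 3.423 μs.

τ = 332 μs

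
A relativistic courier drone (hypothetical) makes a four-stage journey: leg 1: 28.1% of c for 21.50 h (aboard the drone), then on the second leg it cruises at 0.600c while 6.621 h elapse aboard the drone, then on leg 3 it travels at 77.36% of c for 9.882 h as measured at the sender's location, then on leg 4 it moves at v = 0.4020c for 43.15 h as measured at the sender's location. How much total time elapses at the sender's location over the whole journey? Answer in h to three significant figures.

Δt = 83.7 h

Leg 1: β = 0.281; γ = 1/√(1 − 0.281²) = 1/√0.9210 = 1.042; Δt_1 = 1.042 × 21.50 = 22.40 h.
Leg 2: γ = 1/√(1 − 0.600²) = 5/4 = 1.250; Δt_2 = 1.250 × 6.621 = 8.276 h.
Leg 3: 9.882 h is already measured at the sender's location.
Leg 4: 43.15 h is already measured at the sender's location.
Total: 22.40 + 8.276 + 9.882 + 43.15 h.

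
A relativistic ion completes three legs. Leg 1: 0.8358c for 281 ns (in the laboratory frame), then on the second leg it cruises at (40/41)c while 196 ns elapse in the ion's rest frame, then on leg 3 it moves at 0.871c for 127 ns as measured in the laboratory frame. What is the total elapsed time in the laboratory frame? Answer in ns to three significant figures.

Δt = 1300 ns

Leg 1: 281 ns is already measured in the laboratory frame.
Leg 2: γ = 1/√(1 − (40/41)²) = 41/9 ≈ 4.556; Δt_2 = 4.556 × 196 = 892.9 ns.
Leg 3: 127 ns is already measured in the laboratory frame.
Total: 281.0 + 892.9 + 127.0 ns.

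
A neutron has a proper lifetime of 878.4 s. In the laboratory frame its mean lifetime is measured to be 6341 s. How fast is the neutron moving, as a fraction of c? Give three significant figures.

β = 0.990

γ = Δt/τ₀ = 6341/878.4 = 7.219
β = √(1 − 1/γ²) = √(1 − 0.01919) = √0.9808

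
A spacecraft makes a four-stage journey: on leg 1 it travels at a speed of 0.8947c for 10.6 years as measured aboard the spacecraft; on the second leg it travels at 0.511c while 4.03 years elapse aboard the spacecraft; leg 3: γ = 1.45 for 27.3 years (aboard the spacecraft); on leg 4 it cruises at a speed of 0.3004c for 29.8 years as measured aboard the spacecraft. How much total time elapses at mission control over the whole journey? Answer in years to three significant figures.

Leg 1: γ = 1/√(1 − 0.8947²) = 1/√0.1995 = 2.239; Δt_1 = 2.239 × 10.6 = 23.73 years.
Leg 2: γ = 1/√(1 − 0.511²) = 1/√0.7389 = 1.163; Δt_2 = 1.163 × 4.03 = 4.688 years.
Leg 3: γ = 1.45; Δt_3 = 1.450 × 27.3 = 39.59 years.
Leg 4: γ = 1/√(1 − 0.3004²) = 1/√0.9098 = 1.048; Δt_4 = 1.048 × 29.8 = 31.24 years.
Total: 23.73 + 4.688 + 39.59 + 31.24 years.

Δt = 99.2 years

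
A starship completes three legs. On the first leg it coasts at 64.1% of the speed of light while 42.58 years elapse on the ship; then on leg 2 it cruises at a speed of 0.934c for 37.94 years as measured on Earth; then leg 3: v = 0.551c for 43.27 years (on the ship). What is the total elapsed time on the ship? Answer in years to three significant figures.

τ = 99.4 years

Leg 1: 42.58 years is already measured on the ship.
Leg 2: γ = 1/√(1 − 0.934²) = 1/√0.1276 = 2.799; τ_2 = 37.94/2.799 = 13.55 years.
Leg 3: 43.27 years is already measured on the ship.
Total: 42.58 + 13.55 + 43.27 years.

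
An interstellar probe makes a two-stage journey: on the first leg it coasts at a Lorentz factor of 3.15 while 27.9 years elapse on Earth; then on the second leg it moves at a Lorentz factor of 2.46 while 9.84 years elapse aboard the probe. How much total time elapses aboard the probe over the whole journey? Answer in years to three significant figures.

Leg 1: γ = 3.15; τ_1 = 27.9/3.150 = 8.857 years.
Leg 2: 9.84 years is already measured aboard the probe.
Total: 8.857 + 9.840 years.

τ = 18.7 years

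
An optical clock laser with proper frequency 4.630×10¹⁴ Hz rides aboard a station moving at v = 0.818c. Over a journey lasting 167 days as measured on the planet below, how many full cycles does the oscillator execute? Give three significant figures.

γ = 1/√(1 − 0.818²) = 1/√0.3309 = 1.738
The oscillator's own cycle count is N = f × τ where τ is the proper time aboard the station. τ = Δt/γ = 167/1.738 = 96.06 days = 8.300×10⁶ s.
N = 4.630×10¹⁴ × 8.300×10⁶ = 3.843×10²¹.

N = 3.84×10²¹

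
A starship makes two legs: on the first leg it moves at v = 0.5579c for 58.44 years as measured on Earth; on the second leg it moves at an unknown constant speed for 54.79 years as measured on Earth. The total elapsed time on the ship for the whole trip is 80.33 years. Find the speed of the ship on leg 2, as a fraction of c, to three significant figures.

Leg 1: γ = 1/√(1 − 0.5579²) = 1/√0.6887 = 1.205; τ_1 = 58.44/1.205 = 48.50 years.
Leg 2: speed unknown; τ_2 = 54.79/γ_2.
Total proper time: 48.50 + τ_2 = 80.33, so τ_2 = 80.33 − 48.50 = 31.83 years.
γ_2 = 54.79/31.83 = 1.721; β = √(1 − 1/γ²) = √0.6625.

β = 0.814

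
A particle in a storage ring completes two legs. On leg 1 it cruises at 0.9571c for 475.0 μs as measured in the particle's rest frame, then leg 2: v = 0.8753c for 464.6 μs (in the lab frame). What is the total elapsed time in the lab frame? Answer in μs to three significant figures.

Leg 1: γ = 1/√(1 − 0.9571²) = 1/√0.08396 = 3.451; Δt_1 = 3.451 × 475.0 = 1639 μs.
Leg 2: 464.6 μs is already measured in the lab frame.
Total: 1639 + 464.6 μs.

Δt = 2100 μs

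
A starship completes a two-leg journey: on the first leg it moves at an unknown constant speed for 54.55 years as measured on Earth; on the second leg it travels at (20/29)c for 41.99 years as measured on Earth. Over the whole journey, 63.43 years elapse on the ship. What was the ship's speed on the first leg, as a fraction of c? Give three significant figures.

Leg 1: speed unknown; τ_1 = 54.55/γ_1.
Leg 2: γ = 1/√(1 − (20/29)²) = 29/21 ≈ 1.381; τ_2 = 41.99/1.381 = 30.41 years.
Total proper time: τ_1 + 30.41 = 63.43, so τ_1 = 63.43 − 30.41 = 33.02 years.
γ_1 = 54.55/33.02 = 1.652; β = √(1 − 1/γ²) = √0.6335.

β = 0.796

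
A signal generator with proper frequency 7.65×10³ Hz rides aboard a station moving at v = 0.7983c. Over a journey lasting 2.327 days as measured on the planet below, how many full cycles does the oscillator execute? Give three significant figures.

N = 9.26×10⁸

γ = 1/√(1 − 0.7983²) = 1/√0.3627 = 1.660
The oscillator's own cycle count is N = f × τ where τ is the proper time aboard the station. τ = Δt/γ = 2.327/1.660 = 1.401 days = 1.211×10⁵ s.
N = 7.65×10³ × 1.211×10⁵ = 9.263×10⁸.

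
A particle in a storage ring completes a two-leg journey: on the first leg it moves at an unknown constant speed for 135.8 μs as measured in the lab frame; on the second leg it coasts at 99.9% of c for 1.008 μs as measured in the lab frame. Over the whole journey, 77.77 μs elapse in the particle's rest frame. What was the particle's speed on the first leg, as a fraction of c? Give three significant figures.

Leg 1: speed unknown; τ_1 = 135.8/γ_1.
Leg 2: β = 0.999; γ = 1/√(1 − 0.999²) = 1/√0.001999 = 22.37; τ_2 = 1.008/22.37 = 0.04507 μs.
Total proper time: τ_1 + 0.04507 = 77.77, so τ_1 = 77.77 − 0.04507 = 77.72 μs.
γ_1 = 135.8/77.72 = 1.747; β = √(1 − 1/γ²) = √0.6724.

β = 0.820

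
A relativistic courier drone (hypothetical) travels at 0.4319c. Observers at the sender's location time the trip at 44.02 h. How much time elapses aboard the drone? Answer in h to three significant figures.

γ = 1/√(1 − 0.4319²) = 1/√0.8135 = 1.109
The interval measured at the sender's location is the dilated one; the clock aboard the drone measures the proper time τ = Δt/γ = 44.02/1.109 h.

τ = 39.7 h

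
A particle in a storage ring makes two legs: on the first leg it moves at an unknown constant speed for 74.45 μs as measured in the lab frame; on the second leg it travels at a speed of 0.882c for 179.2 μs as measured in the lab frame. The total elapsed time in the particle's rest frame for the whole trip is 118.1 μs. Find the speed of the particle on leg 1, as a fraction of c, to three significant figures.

Leg 1: speed unknown; τ_1 = 74.45/γ_1.
Leg 2: γ = 1/√(1 − 0.882²) = 1/√0.2221 = 2.122; τ_2 = 179.2/2.122 = 84.45 μs.
Total proper time: τ_1 + 84.45 = 118.1, so τ_1 = 118.1 − 84.45 = 33.65 μs.
γ_1 = 74.45/33.65 = 2.212; β = √(1 − 1/γ²) = √0.7957.

β = 0.892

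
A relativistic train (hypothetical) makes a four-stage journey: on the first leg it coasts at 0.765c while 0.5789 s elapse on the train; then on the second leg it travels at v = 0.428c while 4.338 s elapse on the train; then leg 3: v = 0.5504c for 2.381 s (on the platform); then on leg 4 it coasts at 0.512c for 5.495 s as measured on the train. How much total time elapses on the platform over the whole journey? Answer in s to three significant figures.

Leg 1: γ = 1/√(1 − 0.765²) = 1/√0.4148 = 1.553; Δt_1 = 1.553 × 0.5789 = 0.8989 s.
Leg 2: γ = 1/√(1 − 0.428²) = 1/√0.8168 = 1.106; Δt_2 = 1.106 × 4.338 = 4.800 s.
Leg 3: 2.381 s is already measured on the platform.
Leg 4: γ = 1/√(1 − 0.512²) = 1/√0.7379 = 1.164; Δt_4 = 1.164 × 5.495 = 6.397 s.
Total: 0.8989 + 4.800 + 2.381 + 6.397 s.

Δt = 14.5 s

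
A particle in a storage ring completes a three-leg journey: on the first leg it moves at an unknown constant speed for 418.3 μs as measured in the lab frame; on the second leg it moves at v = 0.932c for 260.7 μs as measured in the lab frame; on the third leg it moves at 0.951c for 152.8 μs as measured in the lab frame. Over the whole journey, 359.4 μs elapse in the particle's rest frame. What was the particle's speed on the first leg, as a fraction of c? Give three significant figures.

β = 0.854

Leg 1: speed unknown; τ_1 = 418.3/γ_1.
Leg 2: γ = 1/√(1 − 0.932²) = 1/√0.1314 = 2.759; τ_2 = 260.7/2.759 = 94.49 μs.
Leg 3: γ = 1/√(1 − 0.951²) = 1/√0.09560 = 3.234; τ_3 = 152.8/3.234 = 47.24 μs.
Total proper time: τ_1 + 94.49 + 47.24 = 359.4, so τ_1 = 359.4 − 141.7 = 217.7 μs.
γ_1 = 418.3/217.7 = 1.922; β = √(1 − 1/γ²) = √0.7292.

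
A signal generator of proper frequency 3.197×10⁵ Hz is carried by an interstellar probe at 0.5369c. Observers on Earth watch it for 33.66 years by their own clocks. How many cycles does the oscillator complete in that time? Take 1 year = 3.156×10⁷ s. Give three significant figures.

N = 2.87×10¹⁴

γ = 1/√(1 − 0.5369²) = 1/√0.7117 = 1.185
During 33.66 years of lab time, the oscillator's proper time advances by τ = Δt/γ = 33.66/1.185 = 28.40 years = 8.962×10⁸ s.
N = f × τ = 3.197×10⁵ × 8.962×10⁸ = 2.865×10¹⁴.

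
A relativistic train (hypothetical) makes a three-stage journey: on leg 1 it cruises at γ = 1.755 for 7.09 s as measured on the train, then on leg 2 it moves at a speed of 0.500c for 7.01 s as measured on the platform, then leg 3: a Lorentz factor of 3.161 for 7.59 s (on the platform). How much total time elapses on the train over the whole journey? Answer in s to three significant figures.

τ = 15.6 s

Leg 1: 7.09 s is already measured on the train.
Leg 2: γ = 1/√(1 − 0.500²) = 1/√0.7500 = 1.155; τ_2 = 7.01/1.155 = 6.071 s.
Leg 3: γ = 3.161; τ_3 = 7.59/3.161 = 2.401 s.
Total: 7.090 + 6.071 + 2.401 s.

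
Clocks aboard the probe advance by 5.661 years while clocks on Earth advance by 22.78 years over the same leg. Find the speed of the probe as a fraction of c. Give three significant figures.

v = 0.969c

The proper time is measured aboard the probe (both events occur at the probe's location); Δt is measured on Earth. γ = Δt/τ = 22.78/5.661 = 4.024.
β = √(1 − 1/γ²) = √(1 − 0.06176) = √0.9382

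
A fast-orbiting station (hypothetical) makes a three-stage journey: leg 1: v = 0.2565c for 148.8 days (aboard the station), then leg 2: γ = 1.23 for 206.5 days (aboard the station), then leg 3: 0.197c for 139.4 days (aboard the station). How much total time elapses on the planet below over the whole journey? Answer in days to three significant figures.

Leg 1: γ = 1/√(1 − 0.2565²) = 1/√0.9342 = 1.035; Δt_1 = 1.035 × 148.8 = 154.0 days.
Leg 2: γ = 1.23; Δt_2 = 1.230 × 206.5 = 254.0 days.
Leg 3: γ = 1/√(1 − 0.197²) = 1/√0.9612 = 1.020; Δt_3 = 1.020 × 139.4 = 142.2 days.
Total: 154.0 + 254.0 + 142.2 days.

Δt = 550 days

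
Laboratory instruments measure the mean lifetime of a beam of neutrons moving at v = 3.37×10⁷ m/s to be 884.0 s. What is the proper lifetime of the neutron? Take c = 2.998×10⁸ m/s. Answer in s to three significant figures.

β = 3.37×10⁷/2.998×10⁸ = 0.1124; γ = 1/√(1 − 0.1124²) = 1.006
The lab-frame lifetime is the dilated interval; the proper lifetime is τ₀ = Δt/γ = 884.0/1.006 s.

τ₀ = 878 s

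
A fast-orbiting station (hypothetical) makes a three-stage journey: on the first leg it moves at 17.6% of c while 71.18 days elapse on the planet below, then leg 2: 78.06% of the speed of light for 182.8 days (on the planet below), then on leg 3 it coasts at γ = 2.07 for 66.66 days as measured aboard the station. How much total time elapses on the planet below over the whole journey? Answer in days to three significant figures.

Leg 1: 71.18 days is already measured on the planet below.
Leg 2: 182.8 days is already measured on the planet below.
Leg 3: γ = 2.07; Δt_3 = 2.070 × 66.66 = 138.0 days.
Total: 71.18 + 182.8 + 138.0 days.

Δt = 392 days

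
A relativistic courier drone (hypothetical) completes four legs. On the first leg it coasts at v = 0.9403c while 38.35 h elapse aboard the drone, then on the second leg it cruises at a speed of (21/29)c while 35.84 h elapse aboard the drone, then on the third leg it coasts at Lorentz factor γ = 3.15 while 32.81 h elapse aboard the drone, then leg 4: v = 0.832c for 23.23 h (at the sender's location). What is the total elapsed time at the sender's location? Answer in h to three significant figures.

Δt = 291 h

Leg 1: γ = 1/√(1 − 0.9403²) = 1/√0.1158 = 2.938; Δt_1 = 2.938 × 38.35 = 112.7 h.
Leg 2: γ = 1/√(1 − (21/29)²) = 29/20 = 1.450; Δt_2 = 1.450 × 35.84 = 51.97 h.
Leg 3: γ = 3.15; Δt_3 = 3.150 × 32.81 = 103.4 h.
Leg 4: 23.23 h is already measured at the sender's location.
Total: 112.7 + 51.97 + 103.4 + 23.23 h.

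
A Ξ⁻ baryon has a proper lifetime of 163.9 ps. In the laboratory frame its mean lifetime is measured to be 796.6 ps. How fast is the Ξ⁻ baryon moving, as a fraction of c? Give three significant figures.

γ = Δt/τ₀ = 796.6/163.9 = 4.860
β = √(1 − 1/γ²) = √(1 − 0.04233) = √0.9577

v = 0.979c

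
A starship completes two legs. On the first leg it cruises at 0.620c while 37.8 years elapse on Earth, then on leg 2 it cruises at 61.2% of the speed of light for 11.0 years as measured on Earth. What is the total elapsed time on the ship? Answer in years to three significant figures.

τ = 38.4 years

Leg 1: γ = 1/√(1 − 0.620²) = 1/√0.6156 = 1.275; τ_1 = 37.8/1.275 = 29.66 years.
Leg 2: β = 0.612; γ = 1/√(1 − 0.612²) = 1/√0.6255 = 1.264; τ_2 = 11.0/1.264 = 8.699 years.
Total: 29.66 + 8.699 years.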